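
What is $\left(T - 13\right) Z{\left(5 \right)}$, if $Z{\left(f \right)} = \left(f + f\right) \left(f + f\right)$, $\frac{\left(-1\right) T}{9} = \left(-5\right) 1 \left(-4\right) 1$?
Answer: $-19300$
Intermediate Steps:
$T = -180$ ($T = - 9 \left(-5\right) 1 \left(-4\right) 1 = - 9 \left(-5\right) \left(-4\right) 1 = - 9 \cdot 20 \cdot 1 = \left(-9\right) 20 = -180$)
$Z{\left(f \right)} = 4 f^{2}$ ($Z{\left(f \right)} = 2 f 2 f = 4 f^{2}$)
$\left(T - 13\right) Z{\left(5 \right)} = \left(-180 - 13\right) 4 \cdot 5^{2} = - 193 \cdot 4 \cdot 25 = \left(-193\right) 100 = -19300$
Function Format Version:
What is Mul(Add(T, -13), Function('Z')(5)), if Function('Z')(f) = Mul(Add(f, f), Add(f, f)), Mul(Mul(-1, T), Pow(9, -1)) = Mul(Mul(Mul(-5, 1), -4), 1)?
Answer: -19300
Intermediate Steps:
T = -180 (T = Mul(-9, Mul(Mul(Mul(-5, 1), -4), 1)) = Mul(-9, Mul(Mul(-5, -4), 1)) = Mul(-9, Mul(20, 1)) = Mul(-9, 20) = -180)
Function('Z')(f) = Mul(4, Pow(f, 2)) (Function('Z')(f) = Mul(Mul(2, f), Mul(2, f)) = Mul(4, Pow(f, 2)))
Mul(Add(T, -13), Function('Z')(5)) = Mul(Add(-180, -13), Mul(4, Pow(5, 2))) = Mul(-193, Mul(4, 25)) = Mul(-193, 100) = -19300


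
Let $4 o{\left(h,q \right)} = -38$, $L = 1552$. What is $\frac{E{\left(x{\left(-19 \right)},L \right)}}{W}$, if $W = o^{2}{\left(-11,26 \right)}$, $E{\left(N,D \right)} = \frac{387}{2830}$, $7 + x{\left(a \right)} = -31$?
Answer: $\frac{774}{510815} \approx 0.0015152$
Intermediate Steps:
$o{\left(h,q \right)} = - \frac{19}{2}$ ($o{\left(h,q \right)} = \frac{1}{4} \left(-38\right) = - \frac{19}{2}$)
$x{\left(a \right)} = -38$ ($x{\left(a \right)} = -7 - 31 = -38$)
$E{\left(N,D \right)} = \frac{387}{2830}$ ($E{\left(N,D \right)} = 387 \cdot \frac{1}{2830} = \frac{387}{2830}$)
$W = \frac{361}{4}$ ($W = \left(- \frac{19}{2}\right)^{2} = \frac{361}{4} \approx 90.25$)
$\frac{E{\left(x{\left(-19 \right)},L \right)}}{W} = \frac{387}{2830 \cdot \frac{361}{4}} = \frac{387}{2830} \cdot \frac{4}{361} = \frac{774}{510815}$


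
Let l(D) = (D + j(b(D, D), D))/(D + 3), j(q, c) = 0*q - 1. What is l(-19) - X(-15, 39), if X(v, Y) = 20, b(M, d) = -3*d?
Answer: -75/4 ≈ -18.750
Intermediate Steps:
j(q, c) = -1 (j(q, c) = 0 - 1 = -1)
l(D) = (-1 + D)/(3 + D) (l(D) = (D - 1)/(D + 3) = (-1 + D)/(3 + D))
l(-19) - X(-15, 39) = (-1 - 19)/(3 - 19) - 1*20 = -20/(-16) - 20 = -1/16*(-20) - 20 = 5/4 - 20 = -75/4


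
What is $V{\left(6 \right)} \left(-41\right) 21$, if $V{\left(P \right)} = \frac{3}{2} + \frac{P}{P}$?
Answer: $- \frac{4305}{2} \approx -2152.5$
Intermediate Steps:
$V{\left(P \right)} = \frac{5}{2}$ ($V{\left(P \right)} = 3 \cdot \frac{1}{2} + 1 = \frac{3}{2} + 1 = \frac{5}{2}$)
$V{\left(6 \right)} \left(-41\right) 21 = \frac{5}{2} \left(-41\right) 21 = \left(- \frac{205}{2}\right) 21 = - \frac{4305}{2}$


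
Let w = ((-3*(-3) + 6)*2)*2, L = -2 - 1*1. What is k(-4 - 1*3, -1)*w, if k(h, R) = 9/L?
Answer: -180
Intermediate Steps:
L = -3 (L = -2 - 1 = -3)
w = 60 (w = ((9 + 6)*2)*2 = (15*2)*2 = 30*2 = 60)
k(h, R) = -3 (k(h, R) = 9/(-3) = 9*(-⅓) = -3)
k(-4 - 1*3, -1)*w = -3*60 = -180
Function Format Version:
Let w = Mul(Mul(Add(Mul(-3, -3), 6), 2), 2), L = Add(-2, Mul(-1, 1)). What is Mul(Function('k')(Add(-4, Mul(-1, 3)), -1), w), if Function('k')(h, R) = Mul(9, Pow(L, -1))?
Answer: -180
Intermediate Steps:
L = -3 (L = Add(-2, -1) = -3)
w = 60 (w = Mul(Mul(Add(9, 6), 2), 2) = Mul(Mul(15, 2), 2) = Mul(30, 2) = 60)
Function('k')(h, R) = -3 (Function('k')(h, R) = Mul(9, Pow(-3, -1)) = Mul(9, Rational(-1, 3)) = -3)
Mul(Function('k')(Add(-4, Mul(-1, 3)), -1), w) = Mul(-3, 60) = -180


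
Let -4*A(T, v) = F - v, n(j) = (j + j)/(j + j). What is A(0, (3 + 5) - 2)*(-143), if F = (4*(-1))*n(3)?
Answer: -715/2 ≈ -357.50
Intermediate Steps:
n(j) = 1 (n(j) = (2*j)/((2*j)) = (2*j)*(1/(2*j)) = 1)
F = -4 (F = (4*(-1))*1 = -4*1 = -4)
A(T, v) = 1 + v/4 (A(T, v) = -(-4 - v)/4 = 1 + v/4)
A(0, (3 + 5) - 2)*(-143) = (1 + ((3 + 5) - 2)/4)*(-143) = (1 + (8 - 2)/4)*(-143) = (1 + (¼)*6)*(-143) = (1 + 3/2)*(-143) = (5/2)*(-143) = -715/2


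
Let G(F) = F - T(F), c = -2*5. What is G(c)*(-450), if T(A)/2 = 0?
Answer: 4500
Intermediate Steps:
T(A) = 0 (T(A) = 2*0 = 0)
c = -10
G(F) = F (G(F) = F - 1*0 = F + 0 = F)
G(c)*(-450) = -10*(-450) = 4500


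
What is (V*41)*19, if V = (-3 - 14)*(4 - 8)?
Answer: 52972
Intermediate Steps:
V = 68 (V = -17*(-4) = 68)
(V*41)*19 = (68*41)*19 = 2788*19 = 52972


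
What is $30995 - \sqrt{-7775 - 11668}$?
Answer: $30995 - i \sqrt{19443} \approx 30995.0 - 139.44 i$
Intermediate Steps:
$30995 - \sqrt{-7775 - 11668} = 30995 - \sqrt{-19443} = 30995 - i \sqrt{19443}$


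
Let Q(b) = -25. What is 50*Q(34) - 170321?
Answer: -171571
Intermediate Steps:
50*Q(34) - 170321 = 50*(-25) - 170321 = -1250 - 170321 = -171571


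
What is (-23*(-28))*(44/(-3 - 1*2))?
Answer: -28336/5 ≈ -5667.2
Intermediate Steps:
(-23*(-28))*(44/(-3 - 1*2)) = 644*(44/(-3 - 2)) = 644*(44/(-5)) = 644*(44*(-⅕)) = 644*(-44/5) = -28336/5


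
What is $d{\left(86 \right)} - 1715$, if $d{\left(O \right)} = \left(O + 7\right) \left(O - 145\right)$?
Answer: $-7202$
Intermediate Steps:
$d{\left(O \right)} = \left(-145 + O\right) \left(7 + O\right)$ ($d{\left(O \right)} = \left(7 + O\right) \left(-145 + O\right) = \left(-145 + O\right) \left(7 + O\right)$)
$d{\left(86 \right)} - 1715 = \left(-1015 + 86^{2} - 11868\right) - 1715 = \left(-1015 + 7396 - 11868\right) - 1715 = -5487 - 1715 = -7202$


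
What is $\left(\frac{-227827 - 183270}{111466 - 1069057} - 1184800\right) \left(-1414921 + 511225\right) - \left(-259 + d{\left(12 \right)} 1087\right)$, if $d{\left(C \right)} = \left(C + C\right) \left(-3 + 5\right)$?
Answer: $\frac{341763774934975447}{319197} \approx 1.0707 \cdot 10^{12}$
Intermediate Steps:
$d{\left(C \right)} = 4 C$ ($d{\left(C \right)} = 2 C 2 = 4 C$)
$\left(\frac{-227827 - 183270}{111466 - 1069057} - 1184800\right) \left(-1414921 + 511225\right) - \left(-259 + d{\left(12 \right)} 1087\right) = \left(\frac{-227827 - 183270}{111466 - 1069057} - 1184800\right) \left(-1414921 + 511225\right) - \left(-259 + 4 \cdot 12 \cdot 1087\right) = \left(- \frac{411097}{-957591} - 1184800\right) \left(-903696\right) - \left(-259 + 48 \cdot 1087\right) = \left(\left(-411097\right) \left(- \frac{1}{957591}\right) - 1184800\right) \left(-903696\right) - \left(-259 + 52176\right) = \left(\frac{411097}{957591} - 1184800\right) \left(-903696\right) - 51917 = \left(- \frac{1134553405703}{957591}\right) \left(-903696\right) - 51917 = \frac{341763791506726096}{319197} - 51917 = \frac{341763774934975447}{319197}$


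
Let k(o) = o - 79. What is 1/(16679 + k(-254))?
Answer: 1/16346 ≈ 6.1177e-5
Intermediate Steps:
k(o) = -79 + o
1/(16679 + k(-254)) = 1/(16679 + (-79 - 254)) = 1/(16679 - 333) = 1/16346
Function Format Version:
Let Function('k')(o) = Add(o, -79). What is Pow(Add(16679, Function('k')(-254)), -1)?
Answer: Rational(1, 16346) ≈ 6.1177e-5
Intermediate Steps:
Function('k')(o) = Add(-79, o)
Pow(Add(16679, Function('k')(-254)), -1) = Pow(Add(16679, Add(-79, -254)), -1) = Pow(Add(16679, -333), -1) = Pow(16346, -1) = Rational(1, 16346)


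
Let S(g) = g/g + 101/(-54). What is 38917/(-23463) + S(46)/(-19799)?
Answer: -513664841/309695958 ≈ -1.6586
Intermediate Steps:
S(g) = -47/54 (S(g) = 1 + 101*(-1/54) = 1 - 101/54 = -47/54)
38917/(-23463) + S(46)/(-19799) = 38917/(-23463) - 47/54/(-19799) = 38917*(-1/23463) - 47/54*(-1/19799) = -38917/23463 + 47/1069146 = -513664841/309695958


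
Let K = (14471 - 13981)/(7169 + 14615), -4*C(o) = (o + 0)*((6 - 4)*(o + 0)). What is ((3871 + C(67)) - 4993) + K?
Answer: -5238239/1556 ≈ -3366.5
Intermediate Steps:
C(o) = -o²/2 (C(o) = -(o + 0)*(6 - 4)*(o + 0)/4 = -o*2*o/4 = -o²/2)
K = 35/1556 (K = 490/21784 = 490*(1/21784) = 35/1556 ≈ 0.022494)
((3871 + C(67)) - 4993) + K = ((3871 - ½*67²) - 4993) + 35/1556 = ((3871 - ½*4489) - 4993) + 35/1556 = ((3871 - 4489/2) - 4993) + 35/1556 = (3253/2 - 4993) + 35/1556 = -6733/2 + 35/1556 = -5238239/1556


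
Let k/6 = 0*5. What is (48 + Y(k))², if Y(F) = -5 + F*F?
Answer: 1849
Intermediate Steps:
k = 0 (k = 6*(0*5) = 6*0 = 0)
Y(F) = -5 + F²
(48 + Y(k))² = (48 + (-5 + 0²))² = (48 + (-5 + 0))² = (48 - 5)² = 43² = 1849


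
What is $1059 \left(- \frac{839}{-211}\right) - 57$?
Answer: $\frac{876474}{211} \approx 4153.9$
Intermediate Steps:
$1059 \left(- \frac{839}{-211}\right) - 57 = 1059 \left(\left(-839\right) \left(- \frac{1}{211}\right)\right) - 57 = 1059 \cdot \frac{839}{211} - 57 = \frac{888501}{211} - 57 = \frac{876474}{211}$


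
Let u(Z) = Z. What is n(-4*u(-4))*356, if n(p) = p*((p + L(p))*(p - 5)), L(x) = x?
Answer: 2004992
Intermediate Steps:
n(p) = 2*p²*(-5 + p) (n(p) = p*((p + p)*(p - 5)) = p*((2*p)*(-5 + p)) = p*(2*p*(-5 + p)) = 2*p²*(-5 + p))
n(-4*u(-4))*356 = (2*(-4*(-4))²*(-5 - 4*(-4)))*356 = (2*16²*(-5 + 16))*356 = (2*256*11)*356 = 5632*356 = 2004992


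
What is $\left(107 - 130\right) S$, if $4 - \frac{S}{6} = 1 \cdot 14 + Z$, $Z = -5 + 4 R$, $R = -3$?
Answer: $-966$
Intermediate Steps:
$Z = -17$ ($Z = -5 + 4 \left(-3\right) = -5 - 12 = -17$)
$S = 42$ ($S = 24 - 6 \left(1 \cdot 14 - 17\right) = 24 - 6 \left(14 - 17\right) = 24 - -18 = 24 + 18 = 42$)
$\left(107 - 130\right) S = \left(107 - 130\right) 42 = \left(-23\right) 42 = -966$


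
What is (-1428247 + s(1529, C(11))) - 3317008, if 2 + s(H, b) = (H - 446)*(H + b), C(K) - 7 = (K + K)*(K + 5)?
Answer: -2700553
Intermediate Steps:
C(K) = 7 + 2*K*(5 + K) (C(K) = 7 + (K + K)*(K + 5) = 7 + (2*K)*(5 + K) = 7 + 2*K*(5 + K))
s(H, b) = -2 + (-446 + H)*(H + b) (s(H, b) = -2 + (H - 446)*(H + b) = -2 + (-446 + H)*(H + b))
(-1428247 + s(1529, C(11))) - 3317008 = (-1428247 + (-2 + 1529**2 - 446*1529 - 446*(7 + 2*11**2 + 10*11) + 1529*(7 + 2*11**2 + 10*11))) - 3317008 = (-1428247 + (-2 + 2337841 - 681934 - 446*(7 + 2*121 + 110) + 1529*(7 + 2*121 + 110))) - 3317008 = (-1428247 + (-2 + 2337841 - 681934 - 446*(7 + 242 + 110) + 1529*(7 + 242 + 110))) - 3317008 = (-1428247 + (-2 + 2337841 - 681934 - 446*359 + 1529*359)) - 3317008 = (-1428247 + (-2 + 2337841 - 681934 - 160114 + 548911)) - 3317008 = (-1428247 + 2044702) - 3317008 = 616455 - 3317008 = -2700553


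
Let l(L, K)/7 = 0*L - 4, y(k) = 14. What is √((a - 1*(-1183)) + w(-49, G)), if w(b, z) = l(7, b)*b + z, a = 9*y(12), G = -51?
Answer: √2630 ≈ 51.284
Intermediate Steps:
l(L, K) = -28 (l(L, K) = 7*(0*L - 4) = 7*(0 - 4) = 7*(-4) = -28)
a = 126 (a = 9*14 = 126)
w(b, z) = z - 28*b (w(b, z) = -28*b + z = z - 28*b)
√((a - 1*(-1183)) + w(-49, G)) = √((126 - 1*(-1183)) + (-51 - 28*(-49))) = √((126 + 1183) + (-51 + 1372)) = √(1309 + 1321) = √2630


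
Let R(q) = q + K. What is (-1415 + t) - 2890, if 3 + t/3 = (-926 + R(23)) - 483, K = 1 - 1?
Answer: -8472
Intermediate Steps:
K = 0
R(q) = q (R(q) = q + 0 = q)
t = -4167 (t = -9 + 3*((-926 + 23) - 483) = -9 + 3*(-903 - 483) = -9 + 3*(-1386) = -9 - 4158 = -4167)
(-1415 + t) - 2890 = (-1415 - 4167) - 2890 = -5582 - 2890 = -8472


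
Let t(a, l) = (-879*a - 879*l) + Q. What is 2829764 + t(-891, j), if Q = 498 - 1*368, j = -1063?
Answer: 4547460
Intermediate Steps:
Q = 130 (Q = 498 - 368 = 130)
t(a, l) = 130 - 879*a - 879*l (t(a, l) = (-879*a - 879*l) + 130 = 130 - 879*a - 879*l)
2829764 + t(-891, j) = 2829764 + (130 - 879*(-891) - 879*(-1063)) = 2829764 + (130 + 783189 + 934377) = 2829764 + 1717696 = 4547460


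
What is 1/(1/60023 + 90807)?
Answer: 60023/5450508562 ≈ 1.1012e-5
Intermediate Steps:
1/(1/60023 + 90807) = 1/(5450508562/60023) = 60023/5450508562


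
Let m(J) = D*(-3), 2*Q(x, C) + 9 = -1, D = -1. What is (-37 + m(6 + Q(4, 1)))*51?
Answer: -1734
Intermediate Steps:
Q(x, C) = -5 (Q(x, C) = -9/2 + (½)*(-1) = -9/2 - ½ = -5)
m(J) = 3 (m(J) = -1*(-3) = 3)
(-37 + m(6 + Q(4, 1)))*51 = (-37 + 3)*51 = -34*51 = -1734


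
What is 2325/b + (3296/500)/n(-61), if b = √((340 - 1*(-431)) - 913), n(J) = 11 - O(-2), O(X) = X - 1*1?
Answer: 412/875 - 2325*I*√142/142 ≈ 0.47086 - 195.11*I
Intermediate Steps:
O(X) = -1 + X (O(X) = X - 1 = -1 + X)
n(J) = 14 (n(J) = 11 - (-1 - 2) = 11 - 1*(-3) = 11 + 3 = 14)
b = I*√142 (b = √((340 + 431) - 913) = √(771 - 913) = √(-142) = I*√142 ≈ 11.916*I)
2325/b + (3296/500)/n(-61) = 2325/((I*√142)) + (3296/500)/14 = 2325*(-I*√142/142) + (3296*(1/500))*(1/14) = -2325*I*√142/142 + (824/125)*(1/14) = -2325*I*√142/142 + 412/875 = 412/875 - 2325*I*√142/142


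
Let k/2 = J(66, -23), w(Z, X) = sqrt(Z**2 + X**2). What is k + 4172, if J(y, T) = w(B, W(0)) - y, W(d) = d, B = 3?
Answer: 4046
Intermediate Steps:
w(Z, X) = sqrt(X**2 + Z**2)
J(y, T) = 3 - y (J(y, T) = sqrt(0**2 + 3**2) - y = sqrt(0 + 9) - y = sqrt(9) - y = 3 - y)
k = -126 (k = 2*(3 - 1*66) = 2*(3 - 66) = 2*(-63) = -126)
k + 4172 = -126 + 4172 = 4046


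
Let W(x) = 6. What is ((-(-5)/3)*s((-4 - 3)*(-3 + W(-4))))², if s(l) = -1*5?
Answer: 625/9 ≈ 69.444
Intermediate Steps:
s(l) = -5
((-(-5)/3)*s((-4 - 3)*(-3 + W(-4))))² = (-(-5)/3*(-5))² = (-5*(-⅓)*(-5))² = ((5/3)*(-5))² = (-25/3)² = 625/9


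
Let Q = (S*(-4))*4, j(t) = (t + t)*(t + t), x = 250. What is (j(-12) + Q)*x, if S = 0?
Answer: 144000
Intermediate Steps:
j(t) = 4*t**2 (j(t) = (2*t)*(2*t) = 4*t**2)
Q = 0 (Q = (0*(-4))*4 = 0*4 = 0)
(j(-12) + Q)*x = (4*(-12)**2 + 0)*250 = (4*144 + 0)*250 = (576 + 0)*250 = 576*250 = 144000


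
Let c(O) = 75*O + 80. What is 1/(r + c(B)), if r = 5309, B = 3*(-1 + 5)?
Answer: 1/6289 ≈ 0.00015901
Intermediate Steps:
B = 12 (B = 3*4 = 12)
c(O) = 80 + 75*O
1/(r + c(B)) = 1/(5309 + (80 + 75*12)) = 1/(5309 + (80 + 900)) = 1/(5309 + 980) = 1/6289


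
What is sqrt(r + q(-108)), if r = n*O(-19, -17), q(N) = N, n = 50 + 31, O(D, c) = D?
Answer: 3*I*sqrt(183) ≈ 40.583*I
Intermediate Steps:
n = 81
r = -1539 (r = 81*(-19) = -1539)
sqrt(r + q(-108)) = sqrt(-1539 - 108) = sqrt(-1647) = 3*I*sqrt(183)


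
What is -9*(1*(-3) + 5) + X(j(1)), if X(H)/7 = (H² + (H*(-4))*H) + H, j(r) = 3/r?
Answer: -186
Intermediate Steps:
X(H) = -21*H² + 7*H (X(H) = 7*((H² + (H*(-4))*H) + H) = 7*((H² + (-4*H)*H) + H) = 7*((H² - 4*H²) + H) = 7*(-3*H² + H) = 7*(H - 3*H²) = -21*H² + 7*H)
-9*(1*(-3) + 5) + X(j(1)) = -9*(1*(-3) + 5) + 7*(3/1)*(1 - 9/1) = -9*(-3 + 5) + 7*(3*1)*(1 - 9) = -9*2 + 7*3*(1 - 3*3) = -18 + 7*3*(1 - 9) = -18 + 7*3*(-8) = -18 - 168 = -186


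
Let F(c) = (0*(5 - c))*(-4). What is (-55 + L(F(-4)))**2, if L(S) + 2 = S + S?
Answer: 3249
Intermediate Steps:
F(c) = 0 (F(c) = 0*(-4) = 0)
L(S) = -2 + 2*S (L(S) = -2 + (S + S) = -2 + 2*S)
(-55 + L(F(-4)))**2 = (-55 + (-2 + 2*0))**2 = (-55 + (-2 + 0))**2 = (-55 - 2)**2 = (-57)**2 = 3249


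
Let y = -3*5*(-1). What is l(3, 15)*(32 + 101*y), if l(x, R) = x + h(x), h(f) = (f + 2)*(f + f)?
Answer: 51051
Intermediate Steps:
h(f) = 2*f*(2 + f) (h(f) = (2 + f)*(2*f) = 2*f*(2 + f))
y = 15 (y = -15*(-1) = 15)
l(x, R) = x + 2*x*(2 + x)
l(3, 15)*(32 + 101*y) = (3*(5 + 2*3))*(32 + 101*15) = (3*(5 + 6))*(32 + 1515) = (3*11)*1547 = 33*1547 = 51051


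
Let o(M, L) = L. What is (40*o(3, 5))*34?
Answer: 6800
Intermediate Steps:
(40*o(3, 5))*34 = (40*5)*34 = 200*34 = 6800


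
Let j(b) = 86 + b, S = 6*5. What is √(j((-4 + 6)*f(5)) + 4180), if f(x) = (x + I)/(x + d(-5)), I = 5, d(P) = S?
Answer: √209062/7 ≈ 65.319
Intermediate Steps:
S = 30
d(P) = 30
f(x) = (5 + x)/(30 + x) (f(x) = (x + 5)/(x + 30) = (5 + x)/(30 + x))
√(j((-4 + 6)*f(5)) + 4180) = √((86 + (-4 + 6)*((5 + 5)/(30 + 5))) + 4180) = √((86 + 2*(10/35)) + 4180) = √((86 + 2*((1/35)*10)) + 4180) = √((86 + 2*(2/7)) + 4180) = √((86 + 4/7) + 4180) = √(606/7 + 4180) = √(29866/7) = √209062/7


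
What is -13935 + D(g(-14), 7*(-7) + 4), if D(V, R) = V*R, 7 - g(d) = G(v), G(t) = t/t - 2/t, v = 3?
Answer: -14235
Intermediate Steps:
G(t) = 1 - 2/t
g(d) = 20/3 (g(d) = 7 - (-2 + 3)/3 = 7 - 1/3 = 7 - 1*⅓ = 7 - ⅓ = 20/3)
D(V, R) = R*V
-13935 + D(g(-14), 7*(-7) + 4) = -13935 + (7*(-7) + 4)*(20/3) = -13935 + (-49 + 4)*(20/3) = -13935 - 45*20/3 = -13935 - 300 = -14235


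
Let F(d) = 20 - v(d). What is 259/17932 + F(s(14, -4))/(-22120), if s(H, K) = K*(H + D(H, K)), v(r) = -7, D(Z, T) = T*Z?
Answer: 1311229/99163960 ≈ 0.013223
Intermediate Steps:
s(H, K) = K*(H + H*K) (s(H, K) = K*(H + K*H) = K*(H + H*K))
F(d) = 27 (F(d) = 20 - 1*(-7) = 20 + 7 = 27)
259/17932 + F(s(14, -4))/(-22120) = 259/17932 + 27/(-22120) = 259*(1/17932) + 27*(-1/22120) = 259/17932 - 27/22120 = 1311229/99163960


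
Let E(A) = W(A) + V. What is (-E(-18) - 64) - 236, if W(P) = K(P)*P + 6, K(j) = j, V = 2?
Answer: -632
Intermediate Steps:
W(P) = 6 + P² (W(P) = P*P + 6 = P² + 6 = 6 + P²)
E(A) = 8 + A² (E(A) = (6 + A²) + 2 = 8 + A²)
(-E(-18) - 64) - 236 = (-(8 + (-18)²) - 64) - 236 = (-(8 + 324) - 64) - 236 = (-1*332 - 64) - 236 = (-332 - 64) - 236 = -396 - 236 = -632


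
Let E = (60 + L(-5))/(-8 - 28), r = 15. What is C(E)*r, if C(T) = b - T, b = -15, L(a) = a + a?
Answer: -1225/6 ≈ -204.17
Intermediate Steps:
L(a) = 2*a
E = -25/18 (E = (60 + 2*(-5))/(-8 - 28) = (60 - 10)/(-36) = 50*(-1/36) = -25/18 ≈ -1.3889)
C(T) = -15 - T
C(E)*r = (-15 - 1*(-25/18))*15 = (-15 + 25/18)*15 = -245/18*15 = -1225/6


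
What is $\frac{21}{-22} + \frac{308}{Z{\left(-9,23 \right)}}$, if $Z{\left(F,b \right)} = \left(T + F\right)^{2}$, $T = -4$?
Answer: $\frac{3227}{3718} \approx 0.86794$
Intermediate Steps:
$Z{\left(F,b \right)} = \left(-4 + F\right)^{2}$
$\frac{21}{-22} + \frac{308}{Z{\left(-9,23 \right)}} = \frac{21}{-22} + \frac{308}{\left(-4 - 9\right)^{2}} = 21 \left(- \frac{1}{22}\right) + \frac{308}{\left(-13\right)^{2}} = - \frac{21}{22} + \frac{308}{169} = \frac{3227}{3718}$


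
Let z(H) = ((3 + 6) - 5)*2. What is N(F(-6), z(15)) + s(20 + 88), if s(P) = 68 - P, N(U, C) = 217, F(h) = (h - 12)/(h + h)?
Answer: 177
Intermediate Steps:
z(H) = 8 (z(H) = (9 - 5)*2 = 4*2 = 8)
F(h) = (-12 + h)/(2*h) (F(h) = (-12 + h)/((2*h)) = (-12 + h)*(1/(2*h)) = (-12 + h)/(2*h))
N(F(-6), z(15)) + s(20 + 88) = 217 + (68 - (20 + 88)) = 217 + (68 - 1*108) = 217 + (68 - 108) = 217 - 40 = 177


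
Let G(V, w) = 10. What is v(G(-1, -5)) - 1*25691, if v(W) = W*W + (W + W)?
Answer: -25571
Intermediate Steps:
v(W) = W² + 2*W
v(G(-1, -5)) - 1*25691 = 10*(2 + 10) - 1*25691 = 10*12 - 25691 = 120 - 25691 = -25571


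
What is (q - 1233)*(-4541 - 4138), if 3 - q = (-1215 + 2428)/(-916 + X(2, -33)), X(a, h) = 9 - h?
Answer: 9319570953/874 ≈ 1.0663e+7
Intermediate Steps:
q = 3835/874 (q = 3 - (-1215 + 2428)/(-916 + (9 - 1*(-33))) = 3 - 1213/(-916 + (9 + 33)) = 3 - 1213/(-916 + 42) = 3 - 1213/(-874) = 3 - 1213*(-1)/874 = 3 - 1*(-1213/874) = 3 + 1213/874 = 3835/874 ≈ 4.3879)
(q - 1233)*(-4541 - 4138) = (3835/874 - 1233)*(-4541 - 4138) = -1073807/874*(-8679) = 9319570953/874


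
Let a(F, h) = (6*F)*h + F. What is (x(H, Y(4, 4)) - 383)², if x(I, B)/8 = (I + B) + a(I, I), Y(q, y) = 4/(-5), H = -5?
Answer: 13344409/25 ≈ 5.3378e+5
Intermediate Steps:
a(F, h) = F + 6*F*h (a(F, h) = 6*F*h + F = F + 6*F*h)
Y(q, y) = -⅘ (Y(q, y) = 4*(-⅕) = -⅘)
x(I, B) = 8*B + 8*I + 8*I*(1 + 6*I) (x(I, B) = 8*((I + B) + I*(1 + 6*I)) = 8*((B + I) + I*(1 + 6*I)) = 8*(B + I + I*(1 + 6*I)) = 8*B + 8*I + 8*I*(1 + 6*I))
(x(H, Y(4, 4)) - 383)² = ((8*(-⅘) + 8*(-5) + 8*(-5)*(1 + 6*(-5))) - 383)² = ((-32/5 - 40 + 8*(-5)*(1 - 30)) - 383)² = ((-32/5 - 40 + 8*(-5)*(-29)) - 383)² = ((-32/5 - 40 + 1160) - 383)² = (5568/5 - 383)² = (3653/5)² = 13344409/25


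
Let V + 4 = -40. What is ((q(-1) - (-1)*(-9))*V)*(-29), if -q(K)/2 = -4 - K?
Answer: -3828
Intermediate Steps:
q(K) = 8 + 2*K (q(K) = -2*(-4 - K) = 8 + 2*K)
V = -44 (V = -4 - 40 = -44)
((q(-1) - (-1)*(-9))*V)*(-29) = (((8 + 2*(-1)) - (-1)*(-9))*(-44))*(-29) = (((8 - 2) - 1*9)*(-44))*(-29) = ((6 - 9)*(-44))*(-29) = -3*(-44)*(-29) = 132*(-29) = -3828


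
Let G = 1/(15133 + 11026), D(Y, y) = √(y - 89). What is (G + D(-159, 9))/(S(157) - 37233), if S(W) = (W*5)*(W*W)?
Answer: 1/505188676888 + I*√5/4828058 ≈ 1.9795e-12 + 4.6314e-7*I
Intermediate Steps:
D(Y, y) = √(-89 + y)
S(W) = 5*W³ (S(W) = (5*W)*W² = 5*W³)
G = 1/26159 ≈ 3.8228e-5
(G + D(-159, 9))/(S(157) - 37233) = (1/26159 + √(-89 + 9))/(5*157³ - 37233) = (1/26159 + √(-80))/(5*3869893 - 37233) = (1/26159 + 4*I*√5)/(19349465 - 37233) = (1/26159 + 4*I*√5)/19312232 = (1/26159 + 4*I*√5)*(1/19312232) = 1/505188676888 + I*√5/4828058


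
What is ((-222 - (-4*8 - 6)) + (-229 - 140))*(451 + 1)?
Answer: -249956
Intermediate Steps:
((-222 - (-4*8 - 6)) + (-229 - 140))*(451 + 1) = ((-222 - (-32 - 6)) - 369)*452 = ((-222 - 1*(-38)) - 369)*452 = ((-222 + 38) - 369)*452 = (-184 - 369)*452 = -553*452 = -249956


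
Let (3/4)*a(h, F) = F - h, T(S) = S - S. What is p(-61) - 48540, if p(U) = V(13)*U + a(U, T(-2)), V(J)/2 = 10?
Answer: -149036/3 ≈ -49679.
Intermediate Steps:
V(J) = 20 (V(J) = 2*10 = 20)
T(S) = 0
a(h, F) = -4*h/3 + 4*F/3 (a(h, F) = 4*(F - h)/3 = -4*h/3 + 4*F/3)
p(U) = 56*U/3 (p(U) = 20*U + (-4*U/3 + (4/3)*0) = 20*U + (-4*U/3 + 0) = 20*U - 4*U/3 = 56*U/3)
p(-61) - 48540 = (56/3)*(-61) - 48540 = -3416/3 - 48540 = -149036/3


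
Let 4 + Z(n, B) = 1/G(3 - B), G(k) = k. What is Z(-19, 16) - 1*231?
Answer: -3056/13 ≈ -235.08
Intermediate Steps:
Z(n, B) = -4 + 1/(3 - B)
Z(-19, 16) - 1*231 = (11 - 4*16)/(-3 + 16) - 1*231 = (11 - 64)/13 - 231 = (1/13)*(-53) - 231 = -53/13 - 231 = -3056/13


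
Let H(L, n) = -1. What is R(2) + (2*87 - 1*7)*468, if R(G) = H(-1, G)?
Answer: 78155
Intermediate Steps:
R(G) = -1
R(2) + (2*87 - 1*7)*468 = -1 + (2*87 - 1*7)*468 = -1 + (174 - 7)*468 = -1 + 167*468 = -1 + 78156 = 78155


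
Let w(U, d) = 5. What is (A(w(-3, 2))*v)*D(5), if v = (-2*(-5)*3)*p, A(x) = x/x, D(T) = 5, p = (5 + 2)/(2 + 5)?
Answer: 150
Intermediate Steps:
p = 1 (p = 7/7 = 7*(⅐) = 1)
A(x) = 1
v = 30 (v = (-2*(-5)*3)*1 = (10*3)*1 = 30*1 = 30)
(A(w(-3, 2))*v)*D(5) = (1*30)*5 = 30*5 = 150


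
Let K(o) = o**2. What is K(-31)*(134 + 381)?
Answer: 494915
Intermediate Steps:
K(-31)*(134 + 381) = (-31)**2*(134 + 381) = 961*515 = 494915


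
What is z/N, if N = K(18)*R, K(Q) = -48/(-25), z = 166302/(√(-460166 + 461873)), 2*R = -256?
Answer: -230975*√1707/582656 ≈ -16.378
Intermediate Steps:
R = -128 (R = (½)*(-256) = -128)
z = 55434*√1707/569 (z = 166302/(√1707) = 166302*(√1707/1707) = 55434*√1707/569 ≈ 4025.1)
K(Q) = 48/25 (K(Q) = -48*(-1/25) = 48/25)
N = -6144/25 (N = (48/25)*(-128) = -6144/25 ≈ -245.76)
z/N = (55434*√1707/569)/(-6144/25) = (55434*√1707/569)*(-25/6144) = -230975*√1707/582656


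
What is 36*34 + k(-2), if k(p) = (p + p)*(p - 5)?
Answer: 1252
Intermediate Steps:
k(p) = 2*p*(-5 + p) (k(p) = (2*p)*(-5 + p) = 2*p*(-5 + p))
36*34 + k(-2) = 36*34 + 2*(-2)*(-5 - 2) = 1224 + 2*(-2)*(-7) = 1224 + 28 = 1252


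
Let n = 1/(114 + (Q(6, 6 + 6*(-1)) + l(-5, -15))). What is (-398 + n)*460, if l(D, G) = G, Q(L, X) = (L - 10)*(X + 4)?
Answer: -15195180/83 ≈ -1.8307e+5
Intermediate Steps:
Q(L, X) = (-10 + L)*(4 + X)
n = 1/83 (n = 1/(114 + ((-40 - 10*(6 + 6*(-1)) + 4*6 + 6*(6 + 6*(-1))) - 15)) = 1/(114 + ((-40 - 10*(6 - 6) + 24 + 6*(6 - 6)) - 15)) = 1/(114 + ((-40 - 10*0 + 24 + 6*0) - 15)) = 1/(114 + ((-40 + 0 + 24 + 0) - 15)) = 1/(114 + (-16 - 15)) = 1/(114 - 31) = 1/83 ≈ 0.012048)
(-398 + n)*460 = (-398 + 1/83)*460 = -33033/83*460 = -15195180/83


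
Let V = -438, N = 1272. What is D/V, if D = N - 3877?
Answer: 2605/438 ≈ 5.9475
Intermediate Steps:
D = -2605 (D = 1272 - 3877 = -2605)
D/V = -2605/(-438) = -2605*(-1/438) = 2605/438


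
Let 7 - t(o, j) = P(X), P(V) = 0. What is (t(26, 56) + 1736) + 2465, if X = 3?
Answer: 4208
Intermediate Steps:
t(o, j) = 7 (t(o, j) = 7 - 1*0 = 7 + 0 = 7)
(t(26, 56) + 1736) + 2465 = (7 + 1736) + 2465 = 1743 + 2465 = 4208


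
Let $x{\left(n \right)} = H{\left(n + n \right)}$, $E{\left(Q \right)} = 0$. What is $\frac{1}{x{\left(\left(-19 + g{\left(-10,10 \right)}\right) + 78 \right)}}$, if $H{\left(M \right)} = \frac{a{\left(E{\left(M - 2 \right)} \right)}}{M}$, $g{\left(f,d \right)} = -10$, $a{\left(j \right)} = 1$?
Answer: $98$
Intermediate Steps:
$H{\left(M \right)} = \frac{1}{M}$ ($H{\left(M \right)} = 1 \frac{1}{M} = \frac{1}{M}$)
$x{\left(n \right)} = \frac{1}{2 n}$ ($x{\left(n \right)} = \frac{1}{n + n} = \frac{1}{2 n}$)
$\frac{1}{x{\left(\left(-19 + g{\left(-10,10 \right)}\right) + 78 \right)}} = \frac{1}{\frac{1}{2} \frac{1}{\left(-19 - 10\right) + 78}} = \frac{1}{\frac{1}{2} \frac{1}{-29 + 78}} = \frac{1}{\frac{1}{2} \cdot \frac{1}{49}} = \frac{1}{\frac{1}{98}} = 98$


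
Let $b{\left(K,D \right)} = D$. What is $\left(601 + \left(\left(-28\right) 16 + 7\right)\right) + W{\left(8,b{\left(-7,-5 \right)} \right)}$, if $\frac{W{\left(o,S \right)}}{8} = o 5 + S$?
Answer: $440$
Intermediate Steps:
$W{\left(o,S \right)} = 8 S + 40 o$ ($W{\left(o,S \right)} = 8 \left(o 5 + S\right) = 8 \left(5 o + S\right) = 8 \left(S + 5 o\right) = 8 S + 40 o$)
$\left(601 + \left(\left(-28\right) 16 + 7\right)\right) + W{\left(8,b{\left(-7,-5 \right)} \right)} = \left(601 + \left(\left(-28\right) 16 + 7\right)\right) + \left(8 \left(-5\right) + 40 \cdot 8\right) = \left(601 + \left(-448 + 7\right)\right) + \left(-40 + 320\right) = \left(601 - 441\right) + 280 = 160 + 280 = 440$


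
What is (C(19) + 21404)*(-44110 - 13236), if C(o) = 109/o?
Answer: -23327492610/19 ≈ -1.2278e+9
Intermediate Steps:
(C(19) + 21404)*(-44110 - 13236) = (109/19 + 21404)*(-44110 - 13236) = (109*(1/19) + 21404)*(-57346) = (109/19 + 21404)*(-57346) = (406785/19)*(-57346) = -23327492610/19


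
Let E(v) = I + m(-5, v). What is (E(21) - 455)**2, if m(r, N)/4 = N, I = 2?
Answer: 136161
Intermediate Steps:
m(r, N) = 4*N
E(v) = 2 + 4*v
(E(21) - 455)**2 = ((2 + 4*21) - 455)**2 = ((2 + 84) - 455)**2 = (86 - 455)**2 = (-369)**2 = 136161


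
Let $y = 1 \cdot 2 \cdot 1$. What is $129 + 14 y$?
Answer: $157$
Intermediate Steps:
$y = 2$ ($y = 2 \cdot 1 = 2$)
$129 + 14 y = 129 + 14 \cdot 2 = 129 + 28 = 157$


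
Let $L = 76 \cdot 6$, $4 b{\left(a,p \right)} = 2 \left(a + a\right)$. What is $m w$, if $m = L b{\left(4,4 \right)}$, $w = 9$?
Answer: $16416$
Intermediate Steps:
$b{\left(a,p \right)} = a$ ($b{\left(a,p \right)} = \frac{2 \left(a + a\right)}{4} = \frac{2 \cdot 2 a}{4} = \frac{4 a}{4} = a$)
$L = 456$
$m = 1824$ ($m = 456 \cdot 4 = 1824$)
$m w = 1824 \cdot 9 = 16416$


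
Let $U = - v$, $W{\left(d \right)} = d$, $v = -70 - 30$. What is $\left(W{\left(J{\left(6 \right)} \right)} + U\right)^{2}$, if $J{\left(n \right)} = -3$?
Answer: $9409$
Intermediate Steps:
$v = -100$
$U = 100$ ($U = \left(-1\right) \left(-100\right) = 100$)
$\left(W{\left(J{\left(6 \right)} \right)} + U\right)^{2} = \left(-3 + 100\right)^{2} = 97^{2} = 9409$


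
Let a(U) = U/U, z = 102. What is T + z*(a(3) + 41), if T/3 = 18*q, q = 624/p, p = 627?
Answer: 906588/209 ≈ 4337.7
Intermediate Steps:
q = 208/209 (q = 624/627 = 624*(1/627) = 208/209 ≈ 0.99522)
a(U) = 1
T = 11232/209 (T = 3*(18*(208/209)) = 3*(3744/209) = 11232/209 ≈ 53.742)
T + z*(a(3) + 41) = 11232/209 + 102*(1 + 41) = 11232/209 + 102*42 = 11232/209 + 4284 = 906588/209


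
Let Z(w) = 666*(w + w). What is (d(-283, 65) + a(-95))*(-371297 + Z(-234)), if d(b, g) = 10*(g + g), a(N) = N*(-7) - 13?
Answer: -1333186720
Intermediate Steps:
a(N) = -13 - 7*N (a(N) = -7*N - 13 = -13 - 7*N)
Z(w) = 1332*w (Z(w) = 666*(2*w) = 1332*w)
d(b, g) = 20*g (d(b, g) = 10*(2*g) = 20*g)
(d(-283, 65) + a(-95))*(-371297 + Z(-234)) = (20*65 + (-13 - 7*(-95)))*(-371297 + 1332*(-234)) = (1300 + (-13 + 665))*(-371297 - 311688) = (1300 + 652)*(-682985) = 1952*(-682985) = -1333186720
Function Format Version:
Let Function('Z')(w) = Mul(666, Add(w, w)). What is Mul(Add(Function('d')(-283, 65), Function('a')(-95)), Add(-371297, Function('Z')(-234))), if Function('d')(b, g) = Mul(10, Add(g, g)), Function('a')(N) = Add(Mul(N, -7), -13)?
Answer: -1333186720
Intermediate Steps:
Function('a')(N) = Add(-13, Mul(-7, N)) (Function('a')(N) = Add(Mul(-7, N), -13) = Add(-13, Mul(-7, N)))
Function('Z')(w) = Mul(1332, w) (Function('Z')(w) = Mul(666, Mul(2, w)) = Mul(1332, w))
Function('d')(b, g) = Mul(20, g) (Function('d')(b, g) = Mul(10, Mul(2, g)) = Mul(20, g))
Mul(Add(Function('d')(-283, 65), Function('a')(-95)), Add(-371297, Function('Z')(-234))) = Mul(Add(Mul(20, 65), Add(-13, Mul(-7, -95))), Add(-371297, Mul(1332, -234))) = Mul(Add(1300, Add(-13, 665)), Add(-371297, -311688)) = Mul(Add(1300, 652), -682985) = Mul(1952, -682985) = -1333186720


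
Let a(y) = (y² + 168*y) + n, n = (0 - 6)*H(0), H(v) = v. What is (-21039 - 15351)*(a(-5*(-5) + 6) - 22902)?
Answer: 608913870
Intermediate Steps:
n = 0 (n = (0 - 6)*0 = -6*0 = 0)
a(y) = y² + 168*y (a(y) = (y² + 168*y) + 0 = y² + 168*y)
(-21039 - 15351)*(a(-5*(-5) + 6) - 22902) = (-21039 - 15351)*((-5*(-5) + 6)*(168 + (-5*(-5) + 6)) - 22902) = -36390*((25 + 6)*(168 + (25 + 6)) - 22902) = -36390*(31*(168 + 31) - 22902) = -36390*(31*199 - 22902) = -36390*(6169 - 22902) = -36390*(-16733) = 608913870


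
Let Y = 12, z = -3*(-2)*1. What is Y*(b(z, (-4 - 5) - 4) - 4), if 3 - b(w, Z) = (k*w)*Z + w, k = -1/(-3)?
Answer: 228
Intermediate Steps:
k = 1/3 (k = -1*(-1/3) = 1/3 ≈ 0.33333)
z = 6 (z = 6*1 = 6)
b(w, Z) = 3 - w - Z*w/3 (b(w, Z) = 3 - ((w/3)*Z + w) = 3 - (Z*w/3 + w) = 3 - (w + Z*w/3) = 3 + (-w - Z*w/3) = 3 - w - Z*w/3)
Y*(b(z, (-4 - 5) - 4) - 4) = 12*((3 - 1*6 - 1/3*((-4 - 5) - 4)*6) - 4) = 12*((3 - 6 - 1/3*(-9 - 4)*6) - 4) = 12*((3 - 6 - 1/3*(-13)*6) - 4) = 12*((3 - 6 + 26) - 4) = 12*(23 - 4) = 12*19 = 228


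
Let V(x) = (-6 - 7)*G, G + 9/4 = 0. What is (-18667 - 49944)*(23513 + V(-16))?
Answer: -6461029259/4 ≈ -1.6153e+9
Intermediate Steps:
G = -9/4 (G = -9/4 + 0 = -9/4 ≈ -2.2500)
V(x) = 117/4 (V(x) = (-6 - 7)*(-9/4) = -13*(-9/4) = 117/4)
(-18667 - 49944)*(23513 + V(-16)) = (-18667 - 49944)*(23513 + 117/4) = -68611*94169/4 = -6461029259/4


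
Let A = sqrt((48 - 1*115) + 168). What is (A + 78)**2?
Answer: (78 + sqrt(101))**2 ≈ 7752.8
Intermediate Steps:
A = sqrt(101) (A = sqrt((48 - 115) + 168) = sqrt(-67 + 168) = sqrt(101) ≈ 10.050)
(A + 78)**2 = (sqrt(101) + 78)**2 = (78 + sqrt(101))**2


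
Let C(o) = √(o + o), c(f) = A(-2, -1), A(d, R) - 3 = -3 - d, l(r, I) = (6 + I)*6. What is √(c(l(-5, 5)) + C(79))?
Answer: √(2 + √158) ≈ 3.8170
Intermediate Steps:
l(r, I) = 36 + 6*I
A(d, R) = -d (A(d, R) = 3 + (-3 - d) = -d)
c(f) = 2 (c(f) = -1*(-2) = 2)
C(o) = √2*√o (C(o) = √(2*o) = √2*√o)
√(c(l(-5, 5)) + C(79)) = √(2 + √2*√79) = √(2 + √158)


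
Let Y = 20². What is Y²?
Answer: 160000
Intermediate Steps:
Y = 400
Y² = 400² = 160000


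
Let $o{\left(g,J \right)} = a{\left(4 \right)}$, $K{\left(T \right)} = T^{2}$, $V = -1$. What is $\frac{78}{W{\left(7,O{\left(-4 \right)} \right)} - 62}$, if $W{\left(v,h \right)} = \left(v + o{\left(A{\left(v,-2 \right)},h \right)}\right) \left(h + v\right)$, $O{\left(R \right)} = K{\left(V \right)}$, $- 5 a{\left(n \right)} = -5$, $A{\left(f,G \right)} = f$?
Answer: $39$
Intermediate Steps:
$a{\left(n \right)} = 1$ ($a{\left(n \right)} = \left(- \frac{1}{5}\right) \left(-5\right) = 1$)
$o{\left(g,J \right)} = 1$
$O{\left(R \right)} = 1$ ($O{\left(R \right)} = \left(-1\right)^{2} = 1$)
$W{\left(v,h \right)} = \left(1 + v\right) \left(h + v\right)$ ($W{\left(v,h \right)} = \left(v + 1\right) \left(h + v\right) = \left(1 + v\right) \left(h + v\right)$)
$\frac{78}{W{\left(7,O{\left(-4 \right)} \right)} - 62} = \frac{78}{\left(1 + 7 + 7^{2} + 1 \cdot 7\right) - 62} = \frac{78}{\left(1 + 7 + 49 + 7\right) - 62} = \frac{78}{64 - 62} = \frac{78}{2} = 78 \cdot \frac{1}{2} = 39$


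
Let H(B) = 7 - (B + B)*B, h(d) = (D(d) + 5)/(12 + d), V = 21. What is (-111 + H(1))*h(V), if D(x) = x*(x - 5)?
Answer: -3286/3 ≈ -1095.3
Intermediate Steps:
D(x) = x*(-5 + x)
h(d) = (5 + d*(-5 + d))/(12 + d) (h(d) = (d*(-5 + d) + 5)/(12 + d) = (5 + d*(-5 + d))/(12 + d))
H(B) = 7 - 2*B**2 (H(B) = 7 - 2*B*B = 7 - 2*B**2)
(-111 + H(1))*h(V) = (-111 + (7 - 2*1**2))*((5 + 21*(-5 + 21))/(12 + 21)) = (-111 + (7 - 2*1))*((5 + 21*16)/33) = (-111 + (7 - 2))*((5 + 336)/33) = (-111 + 5)*((1/33)*341) = -106*31/3 = -3286/3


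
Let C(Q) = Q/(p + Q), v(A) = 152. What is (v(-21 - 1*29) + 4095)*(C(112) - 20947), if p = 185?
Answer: -26421211309/297 ≈ -8.8960e+7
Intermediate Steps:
C(Q) = Q/(185 + Q)
(v(-21 - 1*29) + 4095)*(C(112) - 20947) = (152 + 4095)*(112/(185 + 112) - 20947) = 4247*(112/297 - 20947) = 4247*(-6221147/297) = -26421211309/297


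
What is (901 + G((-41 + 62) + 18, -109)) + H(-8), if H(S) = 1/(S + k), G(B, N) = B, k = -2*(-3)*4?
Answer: 15041/16 ≈ 940.06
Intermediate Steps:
k = 24 (k = 6*4 = 24)
H(S) = 1/(24 + S) (H(S) = 1/(S + 24) = 1/(24 + S))
(901 + G((-41 + 62) + 18, -109)) + H(-8) = (901 + ((-41 + 62) + 18)) + 1/(24 - 8) = (901 + (21 + 18)) + 1/16 = (901 + 39) + 1/16 = 940 + 1/16 = 15041/16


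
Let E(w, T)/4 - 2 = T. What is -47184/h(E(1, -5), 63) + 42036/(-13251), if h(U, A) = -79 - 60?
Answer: 206464060/613963 ≈ 336.28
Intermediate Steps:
E(w, T) = 8 + 4*T
h(U, A) = -139
-47184/h(E(1, -5), 63) + 42036/(-13251) = -47184/(-139) + 42036/(-13251) = -47184*(-1/139) + 42036*(-1/13251) = 47184/139 - 14012/4417 = 206464060/613963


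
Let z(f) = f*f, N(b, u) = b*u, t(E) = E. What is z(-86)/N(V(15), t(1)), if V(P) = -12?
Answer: -1849/3 ≈ -616.33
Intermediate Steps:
z(f) = f**2
z(-86)/N(V(15), t(1)) = (-86)**2/((-12*1)) = 7396/(-12) = 7396*(-1/12) = -1849/3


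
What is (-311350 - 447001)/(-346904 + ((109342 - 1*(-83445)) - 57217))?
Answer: 758351/211334 ≈ 3.5884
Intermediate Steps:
(-311350 - 447001)/(-346904 + ((109342 - 1*(-83445)) - 57217)) = -758351/(-346904 + ((109342 + 83445) - 57217)) = -758351/(-346904 + (192787 - 57217)) = -758351/(-346904 + 135570) = -758351/(-211334) = -758351*(-1/211334) = 758351/211334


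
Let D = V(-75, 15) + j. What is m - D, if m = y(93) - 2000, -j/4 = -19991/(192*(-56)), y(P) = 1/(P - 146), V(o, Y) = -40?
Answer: -278172605/142464 ≈ -1952.6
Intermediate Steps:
y(P) = 1/(-146 + P)
j = -19991/2688 (j = -(-79964)/(192*(-56)) = -(-79964)/(-10752) = -(-79964)*(-1)/10752 = -4*19991/10752 = -19991/2688 ≈ -7.4371)
D = -127511/2688 (D = -40 - 19991/2688 = -127511/2688 ≈ -47.437)
m = -106001/53 (m = 1/(-146 + 93) - 2000 = 1/(-53) - 2000 = -1/53 - 2000 = -106001/53 ≈ -2000.0)
m - D = -106001/53 - 1*(-127511/2688) = -106001/53 + 127511/2688 = -278172605/142464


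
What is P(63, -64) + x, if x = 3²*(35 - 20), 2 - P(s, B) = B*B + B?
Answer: -3895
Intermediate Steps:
P(s, B) = 2 - B - B² (P(s, B) = 2 - (B*B + B) = 2 - (B² + B) = 2 - (B + B²) = 2 + (-B - B²) = 2 - B - B²)
x = 135 (x = 9*15 = 135)
P(63, -64) + x = (2 - 1*(-64) - 1*(-64)²) + 135 = (2 + 64 - 1*4096) + 135 = (2 + 64 - 4096) + 135 = -4030 + 135 = -3895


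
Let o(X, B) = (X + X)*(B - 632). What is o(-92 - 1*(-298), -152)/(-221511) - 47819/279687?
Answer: 26582901329/20651249019 ≈ 1.2872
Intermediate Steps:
o(X, B) = 2*X*(-632 + B) (o(X, B) = (2*X)*(-632 + B) = 2*X*(-632 + B))
o(-92 - 1*(-298), -152)/(-221511) - 47819/279687 = (2*(-92 - 1*(-298))*(-632 - 152))/(-221511) - 47819/279687 = (2*(-92 + 298)*(-784))*(-1/221511) - 47819*1/279687 = (2*206*(-784))*(-1/221511) - 47819/279687 = -323008*(-1/221511) - 47819/279687 = 323008/221511 - 47819/279687 = 26582901329/20651249019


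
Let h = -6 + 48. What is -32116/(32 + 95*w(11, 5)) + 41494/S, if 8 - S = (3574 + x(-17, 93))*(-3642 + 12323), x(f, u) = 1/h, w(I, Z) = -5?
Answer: 41849455662224/577271480599 ≈ 72.495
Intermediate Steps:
h = 42
x(f, u) = 1/42
S = -1303095893/42 (S = 8 - (3574 + 1/42)*(-3642 + 12323) = 8 - 150109*8681/42 = 8 - 1*1303096229/42 = 8 - 1303096229/42 = -1303095893/42 ≈ -3.1026e+7)
-32116/(32 + 95*w(11, 5)) + 41494/S = -32116/(32 + 95*(-5)) + 41494/(-1303095893/42) = -32116/(32 - 475) + 41494*(-42/1303095893) = -32116/(-443) - 1742748/1303095893 = -32116*(-1/443) - 1742748/1303095893 = 32116/443 - 1742748/1303095893 = 41849455662224/577271480599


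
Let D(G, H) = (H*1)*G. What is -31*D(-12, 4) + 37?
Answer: 1525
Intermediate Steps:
D(G, H) = G*H (D(G, H) = H*G = G*H)
-31*D(-12, 4) + 37 = -(-372)*4 + 37 = -31*(-48) + 37 = 1488 + 37 = 1525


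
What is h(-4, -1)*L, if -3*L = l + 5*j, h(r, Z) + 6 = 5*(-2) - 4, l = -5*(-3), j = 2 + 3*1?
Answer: 800/3 ≈ 266.67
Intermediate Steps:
j = 5 (j = 2 + 3 = 5)
l = 15
h(r, Z) = -20 (h(r, Z) = -6 + (5*(-2) - 4) = -6 + (-10 - 4) = -6 - 14 = -20)
L = -40/3 (L = -(15 + 5*5)/3 = -(15 + 25)/3 = -1/3*40 = -40/3 ≈ -13.333)
h(-4, -1)*L = -20*(-40/3) = 800/3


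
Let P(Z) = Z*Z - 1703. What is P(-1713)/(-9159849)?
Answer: -2932666/9159849 ≈ -0.32017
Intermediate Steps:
P(Z) = -1703 + Z² (P(Z) = Z² - 1703 = -1703 + Z²)
P(-1713)/(-9159849) = (-1703 + (-1713)²)/(-9159849) = (-1703 + 2934369)*(-1/9159849) = 2932666*(-1/9159849) = -2932666/9159849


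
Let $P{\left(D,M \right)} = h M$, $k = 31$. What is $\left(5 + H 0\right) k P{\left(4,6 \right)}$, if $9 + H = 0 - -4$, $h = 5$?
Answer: $4650$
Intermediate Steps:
$P{\left(D,M \right)} = 5 M$
$H = -5$ ($H = -9 + \left(0 - -4\right) = -9 + \left(0 + 4\right) = -9 + 4 = -5$)
$\left(5 + H 0\right) k P{\left(4,6 \right)} = \left(5 - 0\right) 31 \cdot 5 \cdot 6 = \left(5 + 0\right) 31 \cdot 30 = 5 \cdot 31 \cdot 30 = 155 \cdot 30 = 4650$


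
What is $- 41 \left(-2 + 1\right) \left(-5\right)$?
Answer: $-205$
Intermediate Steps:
$- 41 \left(-2 + 1\right) \left(-5\right) = - 41 \left(\left(-1\right) \left(-5\right)\right) = \left(-41\right) 5 = -205$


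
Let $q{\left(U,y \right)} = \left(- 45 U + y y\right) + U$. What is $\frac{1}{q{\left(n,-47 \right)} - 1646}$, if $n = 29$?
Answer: $- \frac{1}{713} \approx -0.0014025$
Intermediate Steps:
$q{\left(U,y \right)} = y^{2} - 44 U$ ($q{\left(U,y \right)} = \left(- 45 U + y^{2}\right) + U = \left(y^{2} - 45 U\right) + U = y^{2} - 44 U$)
$\frac{1}{q{\left(n,-47 \right)} - 1646} = \frac{1}{\left(\left(-47\right)^{2} - 1276\right) - 1646} = \frac{1}{\left(2209 - 1276\right) - 1646} = \frac{1}{933 - 1646} = \frac{1}{-713} = - \frac{1}{713}$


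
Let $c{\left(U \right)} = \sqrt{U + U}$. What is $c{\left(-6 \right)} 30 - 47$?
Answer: $-47 + 60 i \sqrt{3} \approx -47.0 + 103.92 i$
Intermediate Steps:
$c{\left(U \right)} = \sqrt{2} \sqrt{U}$ ($c{\left(U \right)} = \sqrt{2 U} = \sqrt{2} \sqrt{U}$)
$c{\left(-6 \right)} 30 - 47 = \sqrt{2} \sqrt{-6} \cdot 30 - 47 = \sqrt{2} i \sqrt{6} \cdot 30 - 47 = 2 i \sqrt{3} \cdot 30 - 47 = 60 i \sqrt{3} - 47 = -47 + 60 i \sqrt{3}$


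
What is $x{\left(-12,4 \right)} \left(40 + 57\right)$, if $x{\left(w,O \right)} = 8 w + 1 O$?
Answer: $-8924$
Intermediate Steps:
$x{\left(w,O \right)} = O + 8 w$ ($x{\left(w,O \right)} = 8 w + O = O + 8 w$)
$x{\left(-12,4 \right)} \left(40 + 57\right) = \left(4 + 8 \left(-12\right)\right) \left(40 + 57\right) = \left(4 - 96\right) 97 = \left(-92\right) 97 = -8924$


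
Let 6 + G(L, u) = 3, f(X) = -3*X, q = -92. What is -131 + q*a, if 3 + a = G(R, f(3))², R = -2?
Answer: -683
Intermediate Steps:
G(L, u) = -3 (G(L, u) = -6 + 3 = -3)
a = 6 (a = -3 + (-3)² = -3 + 9 = 6)
-131 + q*a = -131 - 92*6 = -131 - 552 = -683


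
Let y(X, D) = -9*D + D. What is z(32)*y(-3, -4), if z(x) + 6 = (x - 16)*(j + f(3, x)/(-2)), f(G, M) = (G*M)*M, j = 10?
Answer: -781504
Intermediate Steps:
y(X, D) = -8*D
f(G, M) = G*M**2
z(x) = -6 + (-16 + x)*(10 - 3*x**2/2) (z(x) = -6 + (x - 16)*(10 + (3*x**2)/(-2)) = -6 + (-16 + x)*(10 + (3*x**2)*(-1/2)) = -6 + (-16 + x)*(10 - 3*x**2/2))
z(32)*y(-3, -4) = (-166 + 10*32 + 24*32**2 - 3/2*32**3)*(-8*(-4)) = (-166 + 320 + 24*1024 - 3/2*32768)*32 = (-166 + 320 + 24576 - 49152)*32 = -24422*32 = -781504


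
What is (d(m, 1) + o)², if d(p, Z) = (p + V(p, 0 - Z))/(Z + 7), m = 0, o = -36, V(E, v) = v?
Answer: 83521/64 ≈ 1305.0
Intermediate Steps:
d(p, Z) = (p - Z)/(7 + Z) (d(p, Z) = (p + (0 - Z))/(Z + 7) = (p - Z)/(7 + Z))
(d(m, 1) + o)² = ((0 - 1*1)/(7 + 1) - 36)² = ((0 - 1)/8 - 36)² = ((⅛)*(-1) - 36)² = (-⅛ - 36)² = (-289/8)² = 83521/64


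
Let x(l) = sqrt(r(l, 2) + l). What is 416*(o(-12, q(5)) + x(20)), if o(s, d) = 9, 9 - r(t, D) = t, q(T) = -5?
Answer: 4992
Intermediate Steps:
r(t, D) = 9 - t
x(l) = 3 (x(l) = sqrt((9 - l) + l) = sqrt(9) = 3)
416*(o(-12, q(5)) + x(20)) = 416*(9 + 3) = 416*12 = 4992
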